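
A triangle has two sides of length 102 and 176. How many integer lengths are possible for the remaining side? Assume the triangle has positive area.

The triangle inequality gives |102 − 176| < c < 102 + 176, i.e. 74 < c < 278.
So c can be any integer from 75 to 277: 203 values.

203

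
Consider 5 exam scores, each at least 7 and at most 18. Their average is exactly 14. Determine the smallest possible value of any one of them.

Minimizing one value means maximizing the remaining 4.
The total is 5 × 14 = 70.
The other 4 can take up 4 × 18 = 72 ≥ 70 − 7, so one score can sit at its floor of 7.
Achievable: one at 7 and the other 4 totalling 63, which fits since 4 × 7 ≤ 63 ≤ 4 × 18.

7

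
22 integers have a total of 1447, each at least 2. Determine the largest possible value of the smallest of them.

65

The 22 values sum to 1447, so their minimum is at most ⌊1447/22⌋ = 65.
Taking 5 copies of 65 and 17 copies of 66 gives exactly 1447, so 65 is attained.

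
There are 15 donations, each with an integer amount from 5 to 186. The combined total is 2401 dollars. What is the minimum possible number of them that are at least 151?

5

Each value short of 151 is at most 150, costing at least 186 − 150 = 36 against the maximum total of 2790.
We can afford to lose at most 2790 − 2401 = 389, so at most ⌊389/36⌋ = 10 fall short, and at least 5 are ≥ 151.
Exactly 5 works: 5 values at 186 and 10 at 150 total 2430; lower one of the high values by 29 (still ≥ 151) to hit 2401.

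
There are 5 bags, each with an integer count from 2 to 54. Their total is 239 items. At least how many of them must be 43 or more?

Each value short of 43 is at most 42, costing at least 54 − 42 = 12 against the maximum total of 270.
We can afford to lose at most 270 − 239 = 31, so at most ⌊31/12⌋ = 2 fall short, and at least 3 are ≥ 43.
Exactly 3 works: 3 values at 54 and 2 at 42 total 246; lower one of the high values by 7 (still ≥ 43) to hit 239.

3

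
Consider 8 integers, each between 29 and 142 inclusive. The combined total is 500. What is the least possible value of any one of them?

Minimizing one value means maximizing the remaining 7.
The other 7 can take up 7 × 142 = 994 ≥ 500 − 29, so one integer can sit at its floor of 29.
Achievable: one at 29 and the other 7 totalling 471, which fits since 7 × 29 ≤ 471 ≤ 7 × 142.

29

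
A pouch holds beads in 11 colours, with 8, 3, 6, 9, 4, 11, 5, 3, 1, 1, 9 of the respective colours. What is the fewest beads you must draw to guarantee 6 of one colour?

43

In the worst case you take as many as possible of each colour without reaching 6: 5 + 3 + 5 + 5 + 4 + 5 + 5 + 3 + 1 + 1 + 5 = 42.
The next one must give 6 of some colour, so 42 + 1 = 43.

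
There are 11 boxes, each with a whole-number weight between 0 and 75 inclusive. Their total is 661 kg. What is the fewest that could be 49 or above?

5

Suppose at most 11 − j of them reach 49; then j values are ≤ 48 and the rest ≤ 75.
The total is then ≤ 48·j + 75·(11 − j) = 825 − 27j. For this to be ≥ 661 we need j ≤ 6, so at least 11 − 6 = 5 must reach 49.
Exactly 5 works: 5 values at 75 and 6 at 48 total 663; lower one of the high values by 2 (still ≥ 49) to hit 661.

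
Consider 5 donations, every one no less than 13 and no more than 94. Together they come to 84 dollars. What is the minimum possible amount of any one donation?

13

To make one donation as small as possible, make the other 4 as large as possible.
The other 4 can take up 4 × 94 = 376 ≥ 84 − 13, so one donation can sit at its floor of 13.
Achievable: one at 13 and the other 4 totalling 71, which fits since 4 × 13 ≤ 71 ≤ 4 × 94.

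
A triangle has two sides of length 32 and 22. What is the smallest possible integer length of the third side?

The third side must exceed |32 − 22| = 10.
The smallest integer above 10 is 11.

11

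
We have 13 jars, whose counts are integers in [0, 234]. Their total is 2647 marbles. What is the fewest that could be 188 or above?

Each value short of 188 is at most 187, costing at least 234 − 187 = 47 against the maximum total of 3042.
We can afford to lose at most 3042 − 2647 = 395, so at most ⌊395/47⌋ = 8 fall short, and at least 5 are ≥ 188.
Exactly 5 works: 5 values at 234 and 8 at 187 total 2666; lower one of the high values by 19 (still ≥ 188) to hit 2647.

5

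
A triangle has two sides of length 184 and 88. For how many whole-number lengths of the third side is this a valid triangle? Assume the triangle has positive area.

175

The triangle inequality gives |184 − 88| < c < 184 + 88, i.e. 96 < c < 272.
So c can be any integer from 97 to 271: 175 values.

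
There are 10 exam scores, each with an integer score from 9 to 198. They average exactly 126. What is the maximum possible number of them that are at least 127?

The total is 10 × 126 = 1260.
If k of the values are ≥ 127, the total is ≥ 127k + 9(10 − k).
Setting 127k + 9(10 − k) ≤ 1260 gives 118k ≤ 1170, so k ≤ 9.
k = 9 is achieved by 9 values at 127 and 1 at 9, total 1152; add 108 to one value (staying below 127) to reach 1260.

9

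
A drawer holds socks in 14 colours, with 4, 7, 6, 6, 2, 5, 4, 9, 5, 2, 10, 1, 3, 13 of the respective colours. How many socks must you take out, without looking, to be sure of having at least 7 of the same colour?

In the worst case you take as many as possible of each colour without reaching 7: 4 + 6 + 6 + 6 + 2 + 5 + 4 + 6 + 5 + 2 + 6 + 1 + 3 + 6 = 62.
The next one must give 7 of some colour, so 62 + 1 = 63.

63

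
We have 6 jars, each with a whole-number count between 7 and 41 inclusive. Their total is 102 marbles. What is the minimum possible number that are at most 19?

Each value above 19 is at least 20, contributing at least 20 − 7 = 13 above the floor 7.
The sum exceeds the floor total 42 by 60, so at most ⌊60/13⌋ = 4 exceed 19, and at least 2 are ≤ 19.
Exactly 2 works: 2 values at 7 and 4 at 20 total 94; raise one of the low values by 8 (still ≤ 19) to hit 102.

2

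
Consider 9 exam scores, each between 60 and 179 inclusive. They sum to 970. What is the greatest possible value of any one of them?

179

Maximizing one value means minimizing the remaining 8.
The other 8 contribute at least 8 × 60 = 480, leaving at most 970 − 480 = 490.
But each score is capped at 179, so the maximum is 179.
Achievable: one at 179 and the other 8 totalling 791, which fits since 8 × 60 ≤ 791 ≤ 8 × 179.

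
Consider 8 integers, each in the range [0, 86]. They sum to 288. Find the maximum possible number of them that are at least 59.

4

With k values at 59 or above and the rest at least 0, the sum is at least 0 + 59k.
Since the sum is 288, we need 59k ≤ 288, i.e. k ≤ 4.
k = 4 is achieved by 4 values at 59 and 4 at 0, total 236; add 52 to one value (staying below 59) to reach 288.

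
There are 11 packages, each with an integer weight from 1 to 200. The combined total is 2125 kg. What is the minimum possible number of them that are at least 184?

7

Each value short of 184 is at most 183, costing at least 200 − 183 = 17 against the maximum total of 2200.
We can afford to lose at most 2200 − 2125 = 75, so at most ⌊75/17⌋ = 4 fall short, and at least 7 are ≥ 184.
Exactly 7 works: 7 values at 200 and 4 at 183 total 2132; lower one of the high values by 7 (still ≥ 184) to hit 2125.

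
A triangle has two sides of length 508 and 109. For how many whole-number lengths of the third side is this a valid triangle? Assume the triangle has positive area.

217

The triangle inequality gives |508 − 109| < c < 508 + 109, i.e. 399 < c < 617.
So c can be any integer from 400 to 616: 217 values.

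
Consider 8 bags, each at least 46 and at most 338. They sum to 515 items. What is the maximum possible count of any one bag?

Maximizing one value means minimizing the remaining 7.
The other 7 contribute at least 7 × 46 = 322, leaving at most 515 − 322 = 193.
Since 193 ≤ 338, this is achievable: one at 193 and 7 at 46.

193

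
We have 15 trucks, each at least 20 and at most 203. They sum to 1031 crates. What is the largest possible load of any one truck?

Maximizing one value means minimizing the remaining 14.
The other 14 contribute at least 14 × 20 = 280, leaving at most 1031 − 280 = 751.
But each truck is capped at 203, so the maximum is 203.
Achievable: one at 203 and the other 14 totalling 828, which fits since 14 × 20 ≤ 828 ≤ 14 × 203.

203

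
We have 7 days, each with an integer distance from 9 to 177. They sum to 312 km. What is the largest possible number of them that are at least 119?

If k of the values are ≥ 119, the total is ≥ 119k + 9(7 − k).
Setting 119k + 9(7 − k) ≤ 312 gives 110k ≤ 249, so k ≤ 2.
k = 2 is achieved by 2 values at 119 and 5 at 9, total 283; add 29 to one value (staying below 119) to reach 312.

2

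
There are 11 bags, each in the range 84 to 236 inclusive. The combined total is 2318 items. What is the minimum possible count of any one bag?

To make one bag as small as possible, make the other 10 as large as possible.
The other 10 can take up 10 × 236 = 2360 ≥ 2318 − 84, so one bag can sit at its floor of 84.
Achievable: one at 84 and the other 10 totalling 2234, which fits since 10 × 84 ≤ 2234 ≤ 10 × 236.

84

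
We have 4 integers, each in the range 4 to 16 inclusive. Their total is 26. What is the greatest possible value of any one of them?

14

Maximizing one value means minimizing the remaining 3.
The other 3 contribute at least 3 × 4 = 12, leaving at most 26 − 12 = 14.
Since 14 ≤ 16, this is achievable: one at 14 and 3 at 4.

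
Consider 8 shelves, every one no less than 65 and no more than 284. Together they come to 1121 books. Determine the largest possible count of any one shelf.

284

To make one shelf as large as possible, make the other 7 as small as possible.
The other 7 contribute at least 7 × 65 = 455, leaving at most 1121 − 455 = 666.
But each shelf is capped at 284, so the maximum is 284.
Achievable: one at 284 and the other 7 totalling 837, which fits since 7 × 65 ≤ 837 ≤ 7 × 284.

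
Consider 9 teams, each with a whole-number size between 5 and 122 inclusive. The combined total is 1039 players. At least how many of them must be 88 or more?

If only k of them are at least 88, the other 9 − k are at most 87, so the total is at most k·122 + (9 − k)·87.
This must reach 1039, so k·122 + (9 − k)·87 ≥ 1039, giving k ≥ 8.
Exactly 8 works: 8 values at 122 and 1 at 87 total 1063; lower one of the high values by 24 (still ≥ 88) to hit 1039.

8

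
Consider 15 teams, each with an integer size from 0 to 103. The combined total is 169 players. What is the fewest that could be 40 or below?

11

If only k of them are at most 40, the other 15 − k are at least 41, so the total is at least (15 − k)·41 + k·0.
This is ≤ 169, so (15 − k)·41 + 0k ≤ 169, which gives k ≥ 11.
Exactly 11 works: 11 values at 0 and 4 at 41 total 164; raise one of the low values by 5 (still ≤ 40) to hit 169.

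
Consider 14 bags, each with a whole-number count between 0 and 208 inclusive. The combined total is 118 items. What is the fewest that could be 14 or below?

7

Each value above 14 is at least 15, contributing at least 15 − 0 = 15 above the floor 0.
The sum exceeds the floor total 0 by 118, so at most ⌊118/15⌋ = 7 exceed 14, and at least 7 are ≤ 14.
Exactly 7 works: 7 values at 0 and 7 at 15 total 105; raise one of the low values by 13 (still ≤ 14) to hit 118.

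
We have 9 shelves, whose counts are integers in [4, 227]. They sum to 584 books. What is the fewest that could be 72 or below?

2

Let j be the number exceeding 72. Then the total is ≥ 73·j + 4·(9 − j) = 36 + 69j.
So 69j ≤ 548 and j ≤ 7; hence at least 9 − 7 = 2 are ≤ 72.
Exactly 2 works: 2 values at 4 and 7 at 73 total 519; raise one of the low values by 65 (still ≤ 72) to hit 584.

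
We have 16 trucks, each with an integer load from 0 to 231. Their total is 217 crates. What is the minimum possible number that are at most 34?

Each value above 34 is at least 35, contributing at least 35 − 0 = 35 above the floor 0.
The sum exceeds the floor total 0 by 217, so at most ⌊217/35⌋ = 6 exceed 34, and at least 10 are ≤ 34.
Exactly 10 works: 10 values at 0 and 6 at 35 total 210; raise one of the low values by 7 (still ≤ 34) to hit 217.

10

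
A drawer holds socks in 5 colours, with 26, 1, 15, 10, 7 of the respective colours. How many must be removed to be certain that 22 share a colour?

In the worst case you take as many as possible of each colour without reaching 22: 21 + 1 + 15 + 10 + 7 = 54.
The next one must give 22 of some colour, so 54 + 1 = 55.

55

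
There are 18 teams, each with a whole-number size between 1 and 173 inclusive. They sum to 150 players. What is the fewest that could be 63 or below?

16

Each value above 63 is at least 64, contributing at least 64 − 1 = 63 above the floor 1.
The sum exceeds the floor total 18 by 132, so at most ⌊132/63⌋ = 2 exceed 63, and at least 16 are ≤ 63.
Exactly 16 works: 16 values at 1 and 2 at 64 total 144; raise one of the low values by 6 (still ≤ 63) to hit 150.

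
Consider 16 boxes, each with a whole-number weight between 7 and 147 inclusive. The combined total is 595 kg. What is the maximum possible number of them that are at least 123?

4

Suppose k of them are at least 123. Those contribute at least 123 each and the other 16 − k at least 7 each.
So the total is at least 123k + 7(16 − k) = 112 + 116k. This must be ≤ 595, giving k ≤ 4.
k = 4 is achieved by 4 values at 123 and 12 at 7, total 576; add 19 to one value (staying below 123) to reach 595.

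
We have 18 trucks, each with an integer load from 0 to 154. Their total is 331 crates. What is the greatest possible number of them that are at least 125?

2

Suppose k of them are at least 125. Those contribute at least 125 each and the other 18 − k at least 0 each.
So the total is at least 125k + 0(18 − k) = 0 + 125k. This must be ≤ 331, giving k ≤ 2.
k = 2 is achieved by 2 values at 125 and 16 at 0, total 250; add 81 to one value (staying below 125) to reach 331.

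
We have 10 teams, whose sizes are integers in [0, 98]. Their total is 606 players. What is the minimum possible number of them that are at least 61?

If only k of them are at least 61, the other 10 − k are at most 60, so the total is at most k·98 + (10 − k)·60.
This must reach 606, so k·98 + (10 − k)·60 ≥ 606, giving k ≥ 1.
Exactly 1 works: 1 value at 98 and 9 at 60 total 638; lower one of the high values by 32 (still ≥ 61) to hit 606.

1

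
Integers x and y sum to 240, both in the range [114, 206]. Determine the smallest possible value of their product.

Since x + y is fixed, pushing one of them to its bound minimizes the product.
At the endpoint x = 114, y = 240 − 114 = 126, so xy = 114 × 126 = 14364.

14364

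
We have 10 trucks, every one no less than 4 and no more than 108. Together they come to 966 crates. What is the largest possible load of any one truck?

108

To make one truck as large as possible, make the other 9 as small as possible.
The other 9 contribute at least 9 × 4 = 36, leaving at most 966 − 36 = 930.
But each truck is capped at 108, so the maximum is 108.
Achievable: one at 108 and the other 9 totalling 858, which fits since 9 × 4 ≤ 858 ≤ 9 × 108.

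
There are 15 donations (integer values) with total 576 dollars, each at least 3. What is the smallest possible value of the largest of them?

The 15 values sum to 576, so their maximum is at least ⌈576/15⌉ = 39.
Taking 9 copies of 38 and 6 copies of 39 gives exactly 576, so 39 is attained.

39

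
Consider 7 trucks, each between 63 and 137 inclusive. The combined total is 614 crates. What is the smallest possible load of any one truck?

Minimizing one value means maximizing the remaining 6.
The other 6 can take up 6 × 137 = 822 ≥ 614 − 63, so one truck can sit at its floor of 63.
Achievable: one at 63 and the other 6 totalling 551, which fits since 6 × 63 ≤ 551 ≤ 6 × 137.

63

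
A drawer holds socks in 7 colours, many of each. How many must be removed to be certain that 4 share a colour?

You could draw 3 of every colour without reaching 4 of any — 21 in all.
One more forces 4 of some colour, so 21 + 1 = 22.

22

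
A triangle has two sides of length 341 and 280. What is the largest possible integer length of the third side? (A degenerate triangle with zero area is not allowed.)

The third side must be less than 341 + 280 = 621.
The largest integer below 621 is 620.

620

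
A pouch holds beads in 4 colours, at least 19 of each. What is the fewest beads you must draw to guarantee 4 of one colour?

13

In the worst case you draw 3 of each of the 4 colours: 4 × 3 = 12.
One more forces 4 of some colour, so 12 + 1 = 13.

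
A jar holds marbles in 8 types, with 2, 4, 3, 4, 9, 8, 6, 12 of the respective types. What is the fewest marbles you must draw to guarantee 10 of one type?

46

In the worst case you take as many as possible of each type without reaching 10: 2 + 4 + 3 + 4 + 9 + 8 + 6 + 9 = 45.
The next one must give 10 of some type, so 45 + 1 = 46.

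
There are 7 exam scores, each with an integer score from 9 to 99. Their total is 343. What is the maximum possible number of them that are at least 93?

If k of the values are ≥ 93, the total is ≥ 93k + 9(7 − k).
Setting 93k + 9(7 − k) ≤ 343 gives 84k ≤ 280, so k ≤ 3.
k = 3 is achieved by 3 values at 93 and 4 at 9, total 315; add 28 to one value (staying below 93) to reach 343.

3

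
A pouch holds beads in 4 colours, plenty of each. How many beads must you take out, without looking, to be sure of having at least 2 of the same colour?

In the worst case you draw 1 of each of the 4 colours: 4 × 1 = 4.
One more forces 2 of some colour, so 4 + 1 = 5.

5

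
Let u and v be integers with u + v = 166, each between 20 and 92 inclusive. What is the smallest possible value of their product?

For a fixed sum, uv is smallest when u and v are as far apart as possible.
At the endpoint u = 74, v = 166 − 74 = 92, so uv = 74 × 92 = 6808.

6808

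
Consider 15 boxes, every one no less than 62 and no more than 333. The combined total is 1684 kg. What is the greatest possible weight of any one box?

333

To make one box as large as possible, make the other 14 as small as possible.
The other 14 contribute at least 14 × 62 = 868, leaving at most 1684 − 868 = 816.
But each box is capped at 333, so the maximum is 333.
Achievable: one at 333 and the other 14 totalling 1351, which fits since 14 × 62 ≤ 1351 ≤ 14 × 333.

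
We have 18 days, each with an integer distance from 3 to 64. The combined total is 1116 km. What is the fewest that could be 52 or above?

If only k of them are at least 52, the other 18 − k are at most 51, so the total is at most k·64 + (18 − k)·51.
This must reach 1116, so k·64 + (18 − k)·51 ≥ 1116, giving k ≥ 16.
Exactly 16 works: 16 values at 64 and 2 at 51 total 1126; lower one of the high values by 10 (still ≥ 52) to hit 1116.

16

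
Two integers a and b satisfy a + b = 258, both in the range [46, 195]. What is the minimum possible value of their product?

For a fixed sum, ab is smallest when a and b are as far apart as possible.
At the endpoint a = 63, b = 258 − 63 = 195, so ab = 63 × 195 = 12285.

12285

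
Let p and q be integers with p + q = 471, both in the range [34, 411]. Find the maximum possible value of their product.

pq = p(471 − p) is maximized when p is as near 471/2 as the bounds allow.
Taking p = 235 and q = 236 (both in [34, 411]) gives pq = 55460.

55460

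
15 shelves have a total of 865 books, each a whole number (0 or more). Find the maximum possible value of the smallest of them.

The 15 values sum to 865, so their minimum is at most ⌊865/15⌋ = 57.
Achievable: 5 of them at 57 and 10 at 58 total 865.

57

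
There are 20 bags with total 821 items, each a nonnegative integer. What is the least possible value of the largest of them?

42

The average is 821/20 > 41, so not all 20 can be 41 or less; the largest is ≥ 42.
Equality holds with 1 value of 42 and 19 values of 41.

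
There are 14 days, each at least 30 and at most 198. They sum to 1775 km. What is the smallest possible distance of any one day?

30

To make one day as small as possible, make the other 13 as large as possible.
The other 13 can take up 13 × 198 = 2574 ≥ 1775 − 30, so one day can sit at its floor of 30.
Achievable: one at 30 and the other 13 totalling 1745, which fits since 13 × 30 ≤ 1745 ≤ 13 × 198.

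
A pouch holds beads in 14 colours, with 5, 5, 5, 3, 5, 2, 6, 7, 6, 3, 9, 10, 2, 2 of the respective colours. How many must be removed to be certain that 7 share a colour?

In the worst case you take as many as possible of each colour without reaching 7: 5 + 5 + 5 + 3 + 5 + 2 + 6 + 6 + 6 + 3 + 6 + 6 + 2 + 2 = 62.
The next one must give 7 of some colour, so 62 + 1 = 63.

63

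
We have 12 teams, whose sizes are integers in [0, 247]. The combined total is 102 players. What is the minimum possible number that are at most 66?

If only k of them are at most 66, the other 12 − k are at least 67, so the total is at least (12 − k)·67 + k·0.
This is ≤ 102, so (12 − k)·67 + 0k ≤ 102, which gives k ≥ 11.
Exactly 11 works: 11 values at 0 and 1 at 67 total 67; raise one of the low values by 35 (still ≤ 66) to hit 102.

11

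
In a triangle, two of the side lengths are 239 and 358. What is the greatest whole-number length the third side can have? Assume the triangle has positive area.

The third side must be less than 239 + 358 = 597.
The largest integer below 597 is 596.

596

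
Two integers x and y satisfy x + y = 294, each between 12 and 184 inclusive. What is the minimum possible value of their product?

20240

xy = x(294 − x) is concave in x, so over [110, 184] it is minimized at an endpoint.
The extreme feasible split is x = 110, y = 184, giving xy = 20240.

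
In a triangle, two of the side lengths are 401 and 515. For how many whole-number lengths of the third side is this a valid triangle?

801

The triangle inequality gives |401 − 515| < c < 401 + 515, i.e. 114 < c < 916.
So c can be any integer from 115 to 915: 801 values.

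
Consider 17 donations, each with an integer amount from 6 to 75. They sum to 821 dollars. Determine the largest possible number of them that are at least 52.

Suppose k of them are at least 52. Those contribute at least 52 each and the other 17 − k at least 6 each.
So the total is at least 52k + 6(17 − k) = 102 + 46k. This must be ≤ 821, giving k ≤ 15.
k = 15 is achieved by 15 values at 52 and 2 at 6, total 792; add 29 to one value (staying below 52) to reach 821.

15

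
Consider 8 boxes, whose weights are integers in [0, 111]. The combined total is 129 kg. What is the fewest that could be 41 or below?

Each value above 41 is at least 42, contributing at least 42 − 0 = 42 above the floor 0.
The sum exceeds the floor total 0 by 129, so at most ⌊129/42⌋ = 3 exceed 41, and at least 5 are ≤ 41.
Exactly 5 works: 5 values at 0 and 3 at 42 total 126; raise one of the low values by 3 (still ≤ 41) to hit 129.

5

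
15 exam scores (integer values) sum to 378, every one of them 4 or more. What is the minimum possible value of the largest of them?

26

The 15 values sum to 378, so their maximum is at least ⌈378/15⌉ = 26.
Equality holds with 3 values of 26 and 12 values of 25.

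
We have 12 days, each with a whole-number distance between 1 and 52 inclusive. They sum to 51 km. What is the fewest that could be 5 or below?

Each value above 5 is at least 6, contributing at least 6 − 1 = 5 above the floor 1.
The sum exceeds the floor total 12 by 39, so at most ⌊39/5⌋ = 7 exceed 5, and at least 5 are ≤ 5.
Exactly 5 works: 5 values at 1 and 7 at 6 total 47; raise one of the low values by 4 (still ≤ 5) to hit 51.

5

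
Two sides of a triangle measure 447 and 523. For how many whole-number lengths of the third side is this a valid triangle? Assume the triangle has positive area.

The triangle inequality gives |447 − 523| < c < 447 + 523, i.e. 76 < c < 970.
So c can be any integer from 77 to 969: 893 values.

893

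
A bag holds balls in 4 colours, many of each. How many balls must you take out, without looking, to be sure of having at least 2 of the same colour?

You could draw 1 of every colour without reaching 2 of any — 4 in all.
One more forces 2 of some colour, so 4 + 1 = 5.

5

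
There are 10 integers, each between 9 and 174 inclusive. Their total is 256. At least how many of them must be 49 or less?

6

If only k of them are at most 49, the other 10 − k are at least 50, so the total is at least (10 − k)·50 + k·9.
This is ≤ 256, so (10 − k)·50 + 9k ≤ 256, which gives k ≥ 6.
Exactly 6 works: 6 values at 9 and 4 at 50 total 254; raise one of the low values by 2 (still ≤ 49) to hit 256.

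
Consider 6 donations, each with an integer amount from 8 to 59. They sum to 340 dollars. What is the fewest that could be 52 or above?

5

Each value short of 52 is at most 51, costing at least 59 − 51 = 8 against the maximum total of 354.
We can afford to lose at most 354 − 340 = 14, so at most ⌊14/8⌋ = 1 fall short, and at least 5 are ≥ 52.
Exactly 5 works: 5 values at 59 and 1 at 51 total 346; lower one of the high values by 6 (still ≥ 52) to hit 340.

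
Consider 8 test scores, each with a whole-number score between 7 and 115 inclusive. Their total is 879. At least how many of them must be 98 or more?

6

Each value short of 98 is at most 97, costing at least 115 − 97 = 18 against the maximum total of 920.
We can afford to lose at most 920 − 879 = 41, so at most ⌊41/18⌋ = 2 fall short, and at least 6 are ≥ 98.
Exactly 6 works: 6 values at 115 and 2 at 97 total 884; lower one of the high values by 5 (still ≥ 98) to hit 879.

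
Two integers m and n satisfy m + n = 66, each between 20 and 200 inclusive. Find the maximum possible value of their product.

1089

For a fixed sum, the product mn is largest when m and n are as close as possible.
Taking m = 33 and n = 33 (both in [20, 200]) gives mn = 1089.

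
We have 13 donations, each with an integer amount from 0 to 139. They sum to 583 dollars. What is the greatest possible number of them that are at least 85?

With k values at 85 or above and the rest at least 0, the sum is at least 0 + 85k.
Since the sum is 583, we need 85k ≤ 583, i.e. k ≤ 6.
k = 6 is achieved by 6 values at 85 and 7 at 0, total 510; add 73 to one value (staying below 85) to reach 583.

6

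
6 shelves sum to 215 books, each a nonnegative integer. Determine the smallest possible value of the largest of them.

Some value must be at least ⌈215/6⌉ = 36, since 6 × 35 = 210 < 215.
Taking 1 copy of 35 and 5 copies of 36 gives exactly 215, so 36 is attained.

36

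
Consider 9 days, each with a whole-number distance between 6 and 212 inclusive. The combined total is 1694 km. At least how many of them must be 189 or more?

Suppose at most 9 − j of them reach 189; then j values are ≤ 188 and the rest ≤ 212.
The total is then ≤ 188·j + 212·(9 − j) = 1908 − 24j. For this to be ≥ 1694 we need j ≤ 8, so at least 9 − 8 = 1 must reach 189.
Exactly 1 works: 1 value at 212 and 8 at 188 total 1716; lower one of the high values by 22 (still ≥ 189) to hit 1694.

1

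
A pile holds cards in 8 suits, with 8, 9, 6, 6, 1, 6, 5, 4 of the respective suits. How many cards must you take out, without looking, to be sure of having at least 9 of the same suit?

In the worst case you take as many as possible of each suit without reaching 9: 8 + 8 + 6 + 6 + 1 + 6 + 5 + 4 = 44.
The next one must give 9 of some suit, so 44 + 1 = 45.

45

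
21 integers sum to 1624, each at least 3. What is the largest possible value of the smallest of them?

The average is 1624/21 < 78, so some value is ≤ 77.
Taking 14 copies of 77 and 7 copies of 78 gives exactly 1624, so 77 is attained.

77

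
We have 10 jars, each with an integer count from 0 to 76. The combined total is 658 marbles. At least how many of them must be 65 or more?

2

Suppose at most 10 − j of them reach 65; then j values are ≤ 64 and the rest ≤ 76.
The total is then ≤ 64·j + 76·(10 − j) = 760 − 12j. For this to be ≥ 658 we need j ≤ 8, so at least 10 − 8 = 2 must reach 65.
Exactly 2 works: 2 values at 76 and 8 at 64 total 664; lower one of the high values by 6 (still ≥ 65) to hit 658.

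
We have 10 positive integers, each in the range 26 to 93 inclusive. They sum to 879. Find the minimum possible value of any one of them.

42

To make one integer as small as possible, make the other 9 as large as possible.
The other 9 contribute at most 9 × 93 = 837, leaving at least 879 − 837 = 42.
Since 42 ≥ 26, this is achievable: one at 42 and 9 at 93.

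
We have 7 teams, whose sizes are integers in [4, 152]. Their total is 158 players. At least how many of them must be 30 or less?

3

If only k of them are at most 30, the other 7 − k are at least 31, so the total is at least (7 − k)·31 + k·4.
This is ≤ 158, so (7 − k)·31 + 4k ≤ 158, which gives k ≥ 3.
Exactly 3 works: 3 values at 4 and 4 at 31 total 136; raise one of the low values by 22 (still ≤ 30) to hit 158.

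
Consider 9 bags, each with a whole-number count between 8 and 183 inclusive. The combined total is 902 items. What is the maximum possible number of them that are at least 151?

5

If k of the values are ≥ 151, the total is ≥ 151k + 8(9 − k).
Setting 151k + 8(9 − k) ≤ 902 gives 143k ≤ 830, so k ≤ 5.
k = 5 is achieved by 5 values at 151 and 4 at 8, total 787; add 115 to one value (staying below 151) to reach 902.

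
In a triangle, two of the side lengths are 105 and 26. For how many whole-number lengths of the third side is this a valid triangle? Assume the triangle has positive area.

51

The triangle inequality gives |105 − 26| < c < 105 + 26, i.e. 79 < c < 131.
So c can be any integer from 80 to 130: 51 values.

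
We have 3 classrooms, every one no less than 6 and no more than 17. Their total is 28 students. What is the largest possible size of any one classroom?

Maximizing one value means minimizing the remaining 2.
The other 2 contribute at least 2 × 6 = 12, leaving at most 28 − 12 = 16.
Since 16 ≤ 17, this is achievable: one at 16 and 2 at 6.

16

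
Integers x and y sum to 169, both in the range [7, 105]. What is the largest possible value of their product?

xy = x(169 − x) is maximized when x is as near 169/2 as the bounds allow.
Taking x = 84 and y = 85 (both in [7, 105]) gives xy = 7140.

7140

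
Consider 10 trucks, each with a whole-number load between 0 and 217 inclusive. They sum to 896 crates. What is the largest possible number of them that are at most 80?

Suppose k of them are at most 80. Those contribute at most 80 each and the rest at most 217 each.
So the total is at most 80k + 217(10 − k) = 2170 − 137k. This must still be ≥ 896, so k ≤ 9.
k = 9 is achieved by 9 values at 80 and 1 at 217, total 937; lower one of the 217's by 41 (still > 80) to reach 896.

9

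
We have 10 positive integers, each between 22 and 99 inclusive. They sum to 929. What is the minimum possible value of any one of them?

Minimizing one value means maximizing the remaining 9.
The other 9 contribute at most 9 × 99 = 891, leaving at least 929 − 891 = 38.
Since 38 ≥ 22, this is achievable: one at 38 and 9 at 99.

38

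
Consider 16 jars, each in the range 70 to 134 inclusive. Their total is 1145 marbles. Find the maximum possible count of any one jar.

To make one jar as large as possible, make the other 15 as small as possible.
The other 15 contribute at least 15 × 70 = 1050, leaving at most 1145 − 1050 = 95.
Since 95 ≤ 134, this is achievable: one at 95 and 15 at 70.

95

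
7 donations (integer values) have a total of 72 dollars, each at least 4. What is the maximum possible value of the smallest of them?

The average is 72/7 < 11, so some value is ≤ 10.
Taking 5 copies of 10 and 2 copies of 11 gives exactly 72, so 10 is attained.

10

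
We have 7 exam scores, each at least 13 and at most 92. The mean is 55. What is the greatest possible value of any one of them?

Maximizing one value means minimizing the remaining 6.
The total is 7 × 55 = 385.
The other 6 contribute at least 6 × 13 = 78, leaving at most 385 − 78 = 307.
But each score is capped at 92, so the maximum is 92.
Achievable: one at 92 and the other 6 totalling 293, which fits since 6 × 13 ≤ 293 ≤ 6 × 92.

92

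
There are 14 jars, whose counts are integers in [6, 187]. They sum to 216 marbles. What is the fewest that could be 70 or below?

12

Let j be the number exceeding 70. Then the total is ≥ 71·j + 6·(14 − j) = 84 + 65j.
So 65j ≤ 132 and j ≤ 2; hence at least 14 − 2 = 12 are ≤ 70.
Exactly 12 works: 12 values at 6 and 2 at 71 total 214; raise one of the low values by 2 (still ≤ 70) to hit 216.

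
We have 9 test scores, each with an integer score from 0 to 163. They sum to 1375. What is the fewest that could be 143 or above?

5

Each value short of 143 is at most 142, costing at least 163 − 142 = 21 against the maximum total of 1467.
We can afford to lose at most 1467 − 1375 = 92, so at most ⌊92/21⌋ = 4 fall short, and at least 5 are ≥ 143.
Exactly 5 works: 5 values at 163 and 4 at 142 total 1383; lower one of the high values by 8 (still ≥ 143) to hit 1375.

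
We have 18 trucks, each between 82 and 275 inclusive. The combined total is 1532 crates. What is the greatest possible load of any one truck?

To make one truck as large as possible, make the other 17 as small as possible.
The other 17 contribute at least 17 × 82 = 1394, leaving at most 1532 − 1394 = 138.
Since 138 ≤ 275, this is achievable: one at 138 and 17 at 82.

138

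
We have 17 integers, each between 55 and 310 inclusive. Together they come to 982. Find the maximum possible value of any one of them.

102

To make one integer as large as possible, make the other 16 as small as possible.
The other 16 contribute at least 16 × 55 = 880, leaving at most 982 − 880 = 102.
Since 102 ≤ 310, this is achievable: one at 102 and 16 at 55.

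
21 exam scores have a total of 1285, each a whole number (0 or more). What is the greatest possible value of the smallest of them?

The average is 1285/21 < 62, so some value is ≤ 61.
Equality holds with 17 values of 61 and 4 values of 62.

61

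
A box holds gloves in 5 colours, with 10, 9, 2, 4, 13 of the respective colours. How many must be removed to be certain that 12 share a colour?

In the worst case you take as many as possible of each colour without reaching 12: 10 + 9 + 2 + 4 + 11 = 36.
The next one must give 12 of some colour, so 36 + 1 = 37.

37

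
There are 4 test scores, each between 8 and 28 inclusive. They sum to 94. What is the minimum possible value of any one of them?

10

Minimizing one value means maximizing the remaining 3.
The other 3 contribute at most 3 × 28 = 84, leaving at least 94 − 84 = 10.
Since 10 ≥ 8, this is achievable: one at 10 and 3 at 28.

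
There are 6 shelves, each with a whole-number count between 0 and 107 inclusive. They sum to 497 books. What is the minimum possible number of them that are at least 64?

Suppose at most 6 − j of them reach 64; then j values are ≤ 63 and the rest ≤ 107.
The total is then ≤ 63·j + 107·(6 − j) = 642 − 44j. For this to be ≥ 497 we need j ≤ 3, so at least 6 − 3 = 3 must reach 64.
Exactly 3 works: 3 values at 107 and 3 at 63 total 510; lower one of the high values by 13 (still ≥ 64) to hit 497.

3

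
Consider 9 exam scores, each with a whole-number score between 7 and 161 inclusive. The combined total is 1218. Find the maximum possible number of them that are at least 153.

Suppose k of them are at least 153. Those contribute at least 153 each and the other 9 − k at least 7 each.
So the total is at least 153k + 7(9 − k) = 63 + 146k. This must be ≤ 1218, giving k ≤ 7.
k = 7 is achieved by 7 values at 153 and 2 at 7, total 1085; add 133 to one value (staying below 153) to reach 1218.

7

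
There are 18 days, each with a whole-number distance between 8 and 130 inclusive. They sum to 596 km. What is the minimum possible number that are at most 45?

7

Each value above 45 is at least 46, contributing at least 46 − 8 = 38 above the floor 8.
The sum exceeds the floor total 144 by 452, so at most ⌊452/38⌋ = 11 exceed 45, and at least 7 are ≤ 45.
Exactly 7 works: 7 values at 8 and 11 at 46 total 562; raise one of the low values by 34 (still ≤ 45) to hit 596.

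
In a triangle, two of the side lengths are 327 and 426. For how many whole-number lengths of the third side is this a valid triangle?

The triangle inequality gives |327 − 426| < c < 327 + 426, i.e. 99 < c < 753.
So c can be any integer from 100 to 752: 653 values.

653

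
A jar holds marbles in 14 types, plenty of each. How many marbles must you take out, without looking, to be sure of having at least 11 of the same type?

141

You could draw 10 of every type without reaching 11 of any — 140 in all.
One more forces 11 of some type, so 140 + 1 = 141.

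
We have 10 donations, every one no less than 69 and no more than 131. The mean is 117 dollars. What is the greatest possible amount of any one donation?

131

To make one donation as large as possible, make the other 9 as small as possible.
The total is 10 × 117 = 1170.
The other 9 contribute at least 9 × 69 = 621, leaving at most 1170 − 621 = 549.
But each donation is capped at 131, so the maximum is 131.
Achievable: one at 131 and the other 9 totalling 1039, which fits since 9 × 69 ≤ 1039 ≤ 9 × 131.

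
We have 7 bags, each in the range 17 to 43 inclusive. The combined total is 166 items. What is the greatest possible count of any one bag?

Maximizing one value means minimizing the remaining 6.
The other 6 contribute at least 6 × 17 = 102, leaving at most 166 − 102 = 64.
But each bag is capped at 43, so the maximum is 43.
Achievable: one at 43 and the other 6 totalling 123, which fits since 6 × 17 ≤ 123 ≤ 6 × 43.

43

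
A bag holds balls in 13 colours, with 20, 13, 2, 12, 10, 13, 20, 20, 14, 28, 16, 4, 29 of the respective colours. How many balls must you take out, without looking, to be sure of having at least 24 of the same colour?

191

In the worst case you take as many as possible of each colour without reaching 24: 20 + 13 + 2 + 12 + 10 + 13 + 20 + 20 + 14 + 23 + 16 + 4 + 23 = 190.
The next one must give 24 of some colour, so 190 + 1 = 191.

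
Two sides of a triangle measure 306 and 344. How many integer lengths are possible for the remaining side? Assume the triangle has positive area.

611

The triangle inequality gives |306 − 344| < c < 306 + 344, i.e. 38 < c < 650.
So c can be any integer from 39 to 649: 611 values.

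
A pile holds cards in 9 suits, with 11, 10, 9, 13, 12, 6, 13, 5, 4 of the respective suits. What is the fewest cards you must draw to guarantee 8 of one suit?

In the worst case you take as many as possible of each suit without reaching 8: 7 + 7 + 7 + 7 + 7 + 6 + 7 + 5 + 4 = 57.
The next one must give 8 of some suit, so 57 + 1 = 58.

58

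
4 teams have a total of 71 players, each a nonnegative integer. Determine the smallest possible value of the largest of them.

18

The 4 values sum to 71, so their maximum is at least ⌈71/4⌉ = 18.
Taking 1 copy of 17 and 3 copies of 18 gives exactly 71, so 18 is attained.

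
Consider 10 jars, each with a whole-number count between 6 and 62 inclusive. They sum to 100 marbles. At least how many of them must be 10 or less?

2

If only k of them are at most 10, the other 10 − k are at least 11, so the total is at least (10 − k)·11 + k·6.
This is ≤ 100, so (10 − k)·11 + 6k ≤ 100, which gives k ≥ 2.
Exactly 2 works: 2 values at 6 and 8 at 11 total 100.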